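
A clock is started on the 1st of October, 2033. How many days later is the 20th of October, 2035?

749

October 1, 2033 → October 1, 2034: 365 days.
October 1, 2034 → October 1, 2035: 365 days.
Within October 2035: 20 − 1 = 19 days.
Total: 749 days.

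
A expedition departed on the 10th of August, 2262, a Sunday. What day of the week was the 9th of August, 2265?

Wednesday

August 10, 2262 → August 10, 2263: 365 days.
August 10, 2263 → August 10, 2264: 366 days (2264 is a leap year).
August 2264: 31 − 10 = 21 days remain.
Then 11 full months totalling 334 days.
August 1–9, 2265: 9 days.
Residual: 364 days.
Total: 1095 days.
1095 mod 7 = 3, so 3 days after Sunday is Wednesday.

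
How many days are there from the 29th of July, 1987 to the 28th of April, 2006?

Day-of-year of July 29, 1987: 210.
Day-of-year of April 28, 2006: 118.
1987 has 365 days, so 365 − 210 = 155 days remain in 1987.
Full years 1988–2005: 13 common + 5 leap = 13×365 + 5×366 = 6575 days.
Total: 155 + 6575 + 118 = 6848 days.

6848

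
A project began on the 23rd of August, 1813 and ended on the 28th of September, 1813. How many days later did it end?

36

August 1813: 31 − 23 = 8 days remain.
September 1–28, 1813: 28 days.
Total: 8 + 28 = 36 days.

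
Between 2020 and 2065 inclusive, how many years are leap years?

Years divisible by 4 in [2020, 2065]: 2020, 2024, 2028, 2032, 2036, 2040, 2044, 2048, 2052, 2056, 2060, 2064.
No century exceptions apply. Count: 12.

12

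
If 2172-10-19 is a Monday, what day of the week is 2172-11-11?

October 2172: 31 − 19 = 12 days remain.
November 1–11, 2172: 11 days.
Total: 12 + 11 = 23 days.
23 mod 7 = 2, so 2 days after Monday is Wednesday.

Wednesday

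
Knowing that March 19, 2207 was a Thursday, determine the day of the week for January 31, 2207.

Saturday

Count forward from the earlier date (January 31, 2207) to the later (March 19, 2207):
January 2207: 31 − 31 = 0 days remain.
Then February 2207 (28): 28 days.
March 1–19, 2207: 19 days.
Total: 0 + 28 + 19 = 47 days.
47 mod 7 = 5, so 5 days before Thursday is Saturday.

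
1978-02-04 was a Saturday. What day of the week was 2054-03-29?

Sunday

From February 4, 1978 to February 4, 2054: 76 years, of which 19 contain a Feb 29 — 57×365 + 19×366 = 27759 days.
(2000 is a leap year (divisible by 400).)
February 2054: 28 − 4 = 24 days remain (2054 is not a leap year, so February has 28 days).
March 1–29, 2054: 29 days.
Residual: 53 days.
Total: 27812 days.
27812 mod 7 = 1, so 1 day after Saturday is Sunday.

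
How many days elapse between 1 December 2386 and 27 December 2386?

26

Within December 2386: 27 − 1 = 26 days.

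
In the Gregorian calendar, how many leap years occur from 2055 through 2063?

Years divisible by 4 in [2055, 2063]: 2056, 2060.
No century exceptions apply. Count: 2.

2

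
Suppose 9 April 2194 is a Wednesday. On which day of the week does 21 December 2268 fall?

Monday

From April 9, 2194 to April 9, 2268: 74 years, of which 18 contain a Feb 29 — 56×365 + 18×366 = 27028 days.
(2200 is not a leap year (divisible by 100 but not 400).)
April 2268: 30 − 9 = 21 days remain.
Then May (31), June (30), July (31), August (31), September (30), October (31), November (30): 31 + 30 + 31 + 31 + 30 + 31 + 30 = 214 days.
December 1–21, 2268: 21 days.
Residual: 256 days.
Total: 27284 days.
27284 mod 7 = 5, so 5 days after Wednesday is Monday.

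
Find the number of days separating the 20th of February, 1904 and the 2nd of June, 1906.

833

February 1904: 29 − 20 = 9 days remain (1904 is a leap year, so February has 29 days).
Then 27 full months totalling 822 days.
June 1–2, 1906: 2 days.
Total: 9 + 822 + 2 = 833 days.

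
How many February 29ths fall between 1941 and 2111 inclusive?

Years divisible by 4: 1944, 1948, …, 2108 — 42 in all.
Of these, 2100 is divisible by 100 but not 400, so not leap.
2000 is divisible by 400, so still leap.
Leap years: 42 − 1 = 41.

41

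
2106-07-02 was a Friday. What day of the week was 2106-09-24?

July 2106: 31 − 2 = 29 days remain.
Then August (31): 31 days.
September 1–24, 2106: 24 days.
Total: 29 + 31 + 24 = 84 days.
84 is a multiple of 7, so 2106-09-24 falls on the same weekday: Friday.

Friday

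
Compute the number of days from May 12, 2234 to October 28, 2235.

May 2234: 31 − 12 = 19 days remain.
Then 16 full months totalling 487 days.
October 1–28, 2235: 28 days.
Total: 19 + 487 + 28 = 534 days.

534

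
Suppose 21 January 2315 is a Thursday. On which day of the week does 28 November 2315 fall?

January 2315: 31 − 21 = 10 days remain.
Then 9 full months totalling 273 days.
November 1–28, 2315: 28 days.
Total: 10 + 273 + 28 = 311 days.
311 mod 7 = 3, so 3 days after Thursday is Sunday.

Sunday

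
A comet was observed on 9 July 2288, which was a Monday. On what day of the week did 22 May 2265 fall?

Count forward from the earlier date (May 22, 2265) to the later (July 9, 2288):
From May 22, 2265 to May 22, 2288: 23 years, of which 6 contain a Feb 29 — 17×365 + 6×366 = 8401 days.
May 2288: 31 − 22 = 9 days remain.
Then June (30): 30 days.
July 1–9, 2288: 9 days.
Residual: 48 days.
Total: 8449 days.
8449 is a multiple of 7, so 22 May 2265 falls on the same weekday: Monday.

Monday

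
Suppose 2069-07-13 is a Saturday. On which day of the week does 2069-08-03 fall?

July 2069: 31 − 13 = 18 days remain.
August 1–3, 2069: 3 days.
Total: 18 + 3 = 21 days.
21 is a multiple of 7, so 2069-08-03 falls on the same weekday: Saturday.

Saturday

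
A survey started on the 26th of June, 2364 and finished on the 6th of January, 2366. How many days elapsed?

June 2364: 30 − 26 = 4 days remain.
Then 18 full months totalling 549 days.
January 1–6, 2366: 6 days.
Total: 4 + 549 + 6 = 559 days.

559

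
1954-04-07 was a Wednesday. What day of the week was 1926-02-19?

Count forward from the earlier date (February 19, 1926) to the later (April 7, 1954):
From February 19, 1926 to February 19, 1954: 28 years, of which 7 contain a Feb 29 — 21×365 + 7×366 = 10227 days.
February 1954: 28 − 19 = 9 days remain (1954 is not a leap year, so February has 28 days).
Then March (31): 31 days.
April 1–7, 1954: 7 days.
Residual: 47 days.
Total: 10274 days.
10274 mod 7 = 5, so 5 days before Wednesday is Friday.

Friday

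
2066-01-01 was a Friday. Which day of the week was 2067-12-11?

Day-of-year of January 1, 2066: 1.
Day-of-year of December 11, 2067: 345.
2066 has 365 days, so 365 − 1 = 364 days remain in 2066.
Total: 364 + 345 = 709 days.
709 mod 7 = 2, so 2 days after Friday is Sunday.

Sunday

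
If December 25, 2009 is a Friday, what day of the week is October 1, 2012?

Monday

December 25, 2009 → December 25, 2010: 365 days.
December 25, 2010 → December 25, 2011: 365 days.
December 2011: 31 − 25 = 6 days remain.
Then 9 full months totalling 274 days.
October 1, 2012: 1 day.
Residual: 281 days.
Total: 1011 days.
1011 mod 7 = 3, so 3 days after Friday is Monday.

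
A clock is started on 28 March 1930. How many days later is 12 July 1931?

471

Day-of-year of March 28, 1930: 87.
Day-of-year of July 12, 1931: 193.
1930 has 365 days, so 365 − 87 = 278 days remain in 1930.
Total: 278 + 193 = 471 days.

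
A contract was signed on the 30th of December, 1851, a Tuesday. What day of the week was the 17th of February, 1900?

Day-of-year of December 30, 1851: 364.
Day-of-year of February 17, 1900: 48.
1851 has 365 days, so 365 − 364 = 1 days remain in 1851.
Full years 1852–1899: 36 common + 12 leap = 36×365 + 12×366 = 17532 days.
Total: 1 + 17532 + 48 = 17581 days.
17581 mod 7 = 4, so 4 days after Tuesday is Saturday.

Saturday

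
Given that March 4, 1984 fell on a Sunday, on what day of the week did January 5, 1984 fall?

Thursday

Count forward from the earlier date (January 5, 1984) to the later (March 4, 1984):
January 1984: 31 − 5 = 26 days remain.
Then February 1984 (29): 29 days.
March 1–4, 1984: 4 days.
Total: 26 + 29 + 4 = 59 days.
59 mod 7 = 3, so 3 days before Sunday is Thursday.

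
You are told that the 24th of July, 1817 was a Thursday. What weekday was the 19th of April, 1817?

Count forward from the earlier date (April 19, 1817) to the later (July 24, 1817):
April 1817: 30 − 19 = 11 days remain.
Then May (31), June (30): 31 + 30 = 61 days.
July 1–24, 1817: 24 days.
Total: 11 + 61 + 24 = 96 days.
96 mod 7 = 5, so 5 days before Thursday is Saturday.

Saturday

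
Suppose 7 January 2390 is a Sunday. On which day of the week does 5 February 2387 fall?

Count forward from the earlier date (February 5, 2387) to the later (January 7, 2390):
Day-of-year of February 5, 2387: 36.
Day-of-year of January 7, 2390: 7.
2387 has 365 days, so 365 − 36 = 329 days remain in 2387.
Full years: 2388: 366; 2389: 365. Sum = 731.
Total: 329 + 731 + 7 = 1067 days.
1067 mod 7 = 3, so 3 days before Sunday is Thursday.

Thursday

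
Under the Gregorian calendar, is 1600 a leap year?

1600 is a leap year (divisible by 400).

Yes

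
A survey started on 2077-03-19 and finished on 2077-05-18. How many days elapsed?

60

March 2077: 31 − 19 = 12 days remain.
Then April (30): 30 days.
May 1–18, 2077: 18 days.
Total: 12 + 30 + 18 = 60 days.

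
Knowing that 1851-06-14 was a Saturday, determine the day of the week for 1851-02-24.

Count forward from the earlier date (February 24, 1851) to the later (June 14, 1851):
February 1851: 28 − 24 = 4 days remain (1851 is not a leap year, so February has 28 days).
Then March (31), April (30), May (31): 31 + 30 + 31 = 92 days.
June 1–14, 1851: 14 days.
Total: 4 + 92 + 14 = 110 days.
110 mod 7 = 5, so 5 days before Saturday is Monday.

Monday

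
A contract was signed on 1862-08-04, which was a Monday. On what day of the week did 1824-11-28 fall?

Sunday

Count forward from the earlier date (November 28, 1824) to the later (August 4, 1862):
Day-of-year of November 28, 1824: 333.
Day-of-year of August 4, 1862: 216.
1824 has 366 days, so 366 − 333 = 33 days remain in 1824.
Full years 1825–1861: 28 common + 9 leap = 28×365 + 9×366 = 13514 days.
Total: 33 + 13514 + 216 = 13763 days.
13763 mod 7 = 1, so 1 day before Monday is Sunday.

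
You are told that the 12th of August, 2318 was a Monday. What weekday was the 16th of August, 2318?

Within August 2318: 16 − 12 = 4 days.
4 mod 7 = 4, so 4 days after Monday is Friday.

Friday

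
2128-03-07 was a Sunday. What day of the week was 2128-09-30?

Thursday

March 2128: 31 − 7 = 24 days remain.
Then April (30), May (31), June (30), July (31), August (31): 30 + 31 + 30 + 31 + 31 = 153 days.
September 1–30, 2128: 30 days.
Total: 24 + 153 + 30 = 207 days.
207 mod 7 = 4, so 4 days after Sunday is Thursday.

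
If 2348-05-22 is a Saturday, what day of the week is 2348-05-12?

Count forward from the earlier date (May 12, 2348) to the later (May 22, 2348):
Within May 2348: 22 − 12 = 10 days.
10 mod 7 = 3, so 3 days before Saturday is Wednesday.

Wednesday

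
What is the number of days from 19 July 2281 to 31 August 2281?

43

July 2281: 31 − 19 = 12 days remain.
August 1–31, 2281: 31 days.
Total: 12 + 31 = 43 days.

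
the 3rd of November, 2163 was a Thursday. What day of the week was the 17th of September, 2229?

From November 3, 2163 to November 3, 2228: 65 years, of which 16 contain a Feb 29 — 49×365 + 16×366 = 23741 days.
(2200 is not a leap year (divisible by 100 but not 400).)
November 2228: 30 − 3 = 27 days remain.
Then 9 full months totalling 274 days.
September 1–17, 2229: 17 days.
Residual: 318 days.
Total: 24059 days.
24059 is a multiple of 7, so the 17th of September, 2229 falls on the same weekday: Thursday.

Thursday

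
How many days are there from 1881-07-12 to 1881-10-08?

88

July 1881: 31 − 12 = 19 days remain.
Then August (31), September (30): 31 + 30 = 61 days.
October 1–8, 1881: 8 days.
Total: 19 + 61 + 8 = 88 days.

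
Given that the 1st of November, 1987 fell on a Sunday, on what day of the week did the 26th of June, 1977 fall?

Count forward from the earlier date (June 26, 1977) to the later (November 1, 1987):
Day-of-year of June 26, 1977: 177.
Day-of-year of November 1, 1987: 305.
1977 has 365 days, so 365 − 177 = 188 days remain in 1977.
Full years 1978–1986: 7 common + 2 leap = 7×365 + 2×366 = 3287 days.
Total: 188 + 3287 + 305 = 3780 days.
3780 is a multiple of 7, so the 26th of June, 1977 falls on the same weekday: Sunday.

Sunday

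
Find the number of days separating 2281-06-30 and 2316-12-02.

From June 30, 2281 to June 30, 2316: 35 years, of which 8 contain a Feb 29 — 27×365 + 8×366 = 12783 days.
(2300 is not a leap year (divisible by 100 but not 400).)
June 2316: 30 − 30 = 0 days remain.
Then July (31), August (31), September (30), October (31), November (30): 31 + 31 + 30 + 31 + 30 = 153 days.
December 1–2, 2316: 2 days.
Residual: 155 days.
Total: 12938 days.

12938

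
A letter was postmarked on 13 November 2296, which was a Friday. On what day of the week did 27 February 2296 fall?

Count forward from the earlier date (February 27, 2296) to the later (November 13, 2296):
February 2296: 29 − 27 = 2 days remain (2296 is a leap year, so February has 29 days).
Then March (31), April (30), May (31), June (30), July (31), August (31), September (30), October (31): 31 + 30 + 31 + 30 + 31 + 31 + 30 + 31 = 245 days.
November 1–13, 2296: 13 days.
Total: 2 + 245 + 13 = 260 days.
260 mod 7 = 1, so 1 day before Friday is Thursday.

Thursday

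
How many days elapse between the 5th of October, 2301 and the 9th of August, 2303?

673

Day-of-year of October 5, 2301: 278.
Day-of-year of August 9, 2303: 221.
2301 has 365 days, so 365 − 278 = 87 days remain in 2301.
Full years: 2302: 365. Sum = 365.
Total: 87 + 365 + 221 = 673 days.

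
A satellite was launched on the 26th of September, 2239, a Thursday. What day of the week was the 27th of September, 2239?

Friday

Within September 2239: 27 − 26 = 1 day.
1 mod 7 = 1, so 1 day after Thursday is Friday.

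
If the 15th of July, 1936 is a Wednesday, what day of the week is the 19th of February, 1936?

Wednesday

Count forward from the earlier date (February 19, 1936) to the later (July 15, 1936):
February 1936: 29 − 19 = 10 days remain (1936 is a leap year, so February has 29 days).
Then March (31), April (30), May (31), June (30): 31 + 30 + 31 + 30 = 122 days.
July 1–15, 1936: 15 days.
Total: 10 + 122 + 15 = 147 days.
147 is a multiple of 7, so the 19th of February, 1936 falls on the same weekday: Wednesday.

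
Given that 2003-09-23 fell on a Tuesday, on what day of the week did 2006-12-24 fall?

Day-of-year of September 23, 2003: 266.
Day-of-year of December 24, 2006: 358.
2003 has 365 days, so 365 − 266 = 99 days remain in 2003.
Full years: 2004: 366; 2005: 365. Sum = 731.
Total: 99 + 731 + 358 = 1188 days.
1188 mod 7 = 5, so 5 days after Tuesday is Sunday.

Sunday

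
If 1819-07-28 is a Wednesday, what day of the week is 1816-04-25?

Count forward from the earlier date (April 25, 1816) to the later (July 28, 1819):
Day-of-year of April 25, 1816: 116.
Day-of-year of July 28, 1819: 209.
1816 has 366 days, so 366 − 116 = 250 days remain in 1816.
Full years: 1817: 365; 1818: 365. Sum = 730.
Total: 250 + 730 + 209 = 1189 days.
1189 mod 7 = 6, so 6 days before Wednesday is Thursday.

Thursday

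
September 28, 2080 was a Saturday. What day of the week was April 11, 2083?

Day-of-year of September 28, 2080: 272.
Day-of-year of April 11, 2083: 101.
2080 has 366 days, so 366 − 272 = 94 days remain in 2080.
Full years: 2081: 365; 2082: 365. Sum = 730.
Total: 94 + 730 + 101 = 925 days.
925 mod 7 = 1, so 1 day after Saturday is Sunday.

Sunday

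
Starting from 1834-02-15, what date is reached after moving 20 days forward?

1834-03-07

Count 20 days after February 15, 1834:
February 1834: 28 − 15 = 13 days remain (1834 is not a leap year, so February has 28 days).
March 1–7, 1834: 7 days.
Total: 13 + 7 = 20 days.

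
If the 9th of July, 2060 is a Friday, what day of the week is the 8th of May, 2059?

Thursday

Count forward from the earlier date (May 8, 2059) to the later (July 9, 2060):
May 8, 2059 → May 8, 2060: 366 days (2060 is a leap year).
May 2060: 31 − 8 = 23 days remain.
Then June (30): 30 days.
July 1–9, 2060: 9 days.
Residual: 62 days.
Total: 428 days.
428 mod 7 = 1, so 1 day before Friday is Thursday.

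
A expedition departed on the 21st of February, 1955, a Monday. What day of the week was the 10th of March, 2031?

Monday

From February 21, 1955 to February 21, 2031: 76 years, of which 19 contain a Feb 29 — 57×365 + 19×366 = 27759 days.
(2000 is a leap year (divisible by 400).)
February 2031: 28 − 21 = 7 days remain (2031 is not a leap year, so February has 28 days).
March 1–10, 2031: 10 days.
Residual: 17 days.
Total: 27776 days.
27776 is a multiple of 7, so the 10th of March, 2031 falls on the same weekday: Monday.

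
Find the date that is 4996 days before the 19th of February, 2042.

the 16th of June, 2028

Count 4996 days before February 19, 2042:
Day-of-year of June 16, 2028: 168.
Day-of-year of February 19, 2042: 50.
2028 has 366 days, so 366 − 168 = 198 days remain in 2028.
Full years 2029–2041: 10 common + 3 leap = 10×365 + 3×366 = 4748 days.
Total: 198 + 4748 + 50 = 4996 days.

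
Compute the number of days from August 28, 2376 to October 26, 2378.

789

August 28, 2376 → August 28, 2377: 365 days.
August 28, 2377 → August 28, 2378: 365 days.
August 2378: 31 − 28 = 3 days remain.
Then September (30): 30 days.
October 1–26, 2378: 26 days.
Residual: 59 days.
Total: 789 days.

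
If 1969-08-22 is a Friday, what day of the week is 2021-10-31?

From August 22, 1969 to August 22, 2021: 52 years, of which 13 contain a Feb 29 — 39×365 + 13×366 = 18993 days.
(2000 is a leap year (divisible by 400).)
August 2021: 31 − 22 = 9 days remain.
Then September (30): 30 days.
October 1–31, 2021: 31 days.
Residual: 70 days.
Total: 19063 days.
19063 mod 7 = 2, so 2 days after Friday is Sunday.

Sunday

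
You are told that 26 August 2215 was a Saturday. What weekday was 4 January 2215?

Wednesday

Count forward from the earlier date (January 4, 2215) to the later (August 26, 2215):
January 2215: 31 − 4 = 27 days remain.
Then February 2215 (28), March (31), April (30), May (31), June (30), July (31): 28 + 31 + 30 + 31 + 30 + 31 = 181 days.
August 1–26, 2215: 26 days.
Total: 27 + 181 + 26 = 234 days.
234 mod 7 = 3, so 3 days before Saturday is Wednesday.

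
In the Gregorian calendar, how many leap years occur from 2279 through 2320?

10

Years divisible by 4 in [2279, 2320]: 2280, 2284, 2288, 2292, 2296, 2300, 2304, 2308, 2312, 2316, 2320.
Of these, 2300 is divisible by 100 but not 400, so not leap.
Leap years: 11 − 1 = 10.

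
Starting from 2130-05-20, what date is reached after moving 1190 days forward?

2133-08-22

Count 1190 days after May 20, 2130:
Day-of-year of May 20, 2130: 140.
Day-of-year of August 22, 2133: 234.
2130 has 365 days, so 365 − 140 = 225 days remain in 2130.
Full years: 2131: 365; 2132: 366. Sum = 731.
Total: 225 + 731 + 234 = 1190 days.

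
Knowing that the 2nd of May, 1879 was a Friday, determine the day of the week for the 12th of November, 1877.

Count forward from the earlier date (November 12, 1877) to the later (May 2, 1879):
November 1877: 30 − 12 = 18 days remain.
Then 17 full months totalling 516 days.
May 1–2, 1879: 2 days.
Total: 18 + 516 + 2 = 536 days.
536 mod 7 = 4, so 4 days before Friday is Monday.

Monday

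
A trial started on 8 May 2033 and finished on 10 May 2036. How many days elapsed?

1098

May 8, 2033 → May 8, 2034: 365 days.
May 8, 2034 → May 8, 2035: 365 days.
May 8, 2035 → May 8, 2036: 366 days (2036 is a leap year).
Within May 2036: 10 − 8 = 2 days.
Total: 1098 days.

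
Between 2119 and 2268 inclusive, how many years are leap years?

Years divisible by 4: 2120, 2124, …, 2268 — 38 in all.
Of these, 2200 is divisible by 100 but not 400, so not leap.
Leap years: 38 − 1 = 37.

37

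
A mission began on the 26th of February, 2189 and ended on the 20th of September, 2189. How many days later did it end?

206

February 2189: 28 − 26 = 2 days remain (2189 is not a leap year, so February has 28 days).
Then March (31), April (30), May (31), June (30), July (31), August (31): 31 + 30 + 31 + 30 + 31 + 31 = 184 days.
September 1–20, 2189: 20 days.
Total: 2 + 184 + 20 = 206 days.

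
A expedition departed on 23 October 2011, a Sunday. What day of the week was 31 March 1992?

Count forward from the earlier date (March 31, 1992) to the later (October 23, 2011):
Day-of-year of March 31, 1992: 91.
Day-of-year of October 23, 2011: 296.
1992 has 366 days, so 366 − 91 = 275 days remain in 1992.
Full years 1993–2010: 14 common + 4 leap = 14×365 + 4×366 = 6574 days.
Total: 275 + 6574 + 296 = 7145 days.
7145 mod 7 = 5, so 5 days before Sunday is Tuesday.

Tuesday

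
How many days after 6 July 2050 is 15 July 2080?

Day-of-year of July 6, 2050: 187.
Day-of-year of July 15, 2080: 197.
2050 has 365 days, so 365 − 187 = 178 days remain in 2050.
Full years 2051–2079: 22 common + 7 leap = 22×365 + 7×366 = 10592 days.
Total: 178 + 10592 + 197 = 10967 days.

10967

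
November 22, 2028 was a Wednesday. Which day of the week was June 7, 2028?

Count forward from the earlier date (June 7, 2028) to the later (November 22, 2028):
June 2028: 30 − 7 = 23 days remain.
Then July (31), August (31), September (30), October (31): 31 + 31 + 30 + 31 = 123 days.
November 1–22, 2028: 22 days.
Total: 23 + 123 + 22 = 168 days.
168 is a multiple of 7, so June 7, 2028 falls on the same weekday: Wednesday.

Wednesday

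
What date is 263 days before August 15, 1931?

November 25, 1930

Count 263 days before August 15, 1931:
November 1930: 30 − 25 = 5 days remain.
Then December (31), January (31), February 1931 (28), March (31), April (30), May (31), June (30), July (31): 31 + 31 + 28 + 31 + 30 + 31 + 30 + 31 = 243 days.
August 1–15, 1931: 15 days.
Residual: 263 days.
Total: 263 days.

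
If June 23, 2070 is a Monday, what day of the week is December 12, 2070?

June 2070: 30 − 23 = 7 days remain.
Then July (31), August (31), September (30), October (31), November (30): 31 + 31 + 30 + 31 + 30 = 153 days.
December 1–12, 2070: 12 days.
Total: 7 + 153 + 12 = 172 days.
172 mod 7 = 4, so 4 days after Monday is Friday.

Friday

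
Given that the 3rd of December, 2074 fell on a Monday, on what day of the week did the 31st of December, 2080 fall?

Tuesday

Day-of-year of December 3, 2074: 337.
Day-of-year of December 31, 2080: 366.
2074 has 365 days, so 365 − 337 = 28 days remain in 2074.
Full years: 2075: 365; 2076: 366; 2077: 365; 2078: 365; 2079: 365. Sum = 1826.
Total: 28 + 1826 + 366 = 2220 days.
2220 mod 7 = 1, so 1 day after Monday is Tuesday.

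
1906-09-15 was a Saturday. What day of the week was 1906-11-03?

September 1906: 30 − 15 = 15 days remain.
Then October (31): 31 days.
November 1–3, 1906: 3 days.
Total: 15 + 31 + 3 = 49 days.
49 is a multiple of 7, so 1906-11-03 falls on the same weekday: Saturday.

Saturday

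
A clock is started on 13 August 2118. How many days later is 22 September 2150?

11728

Day-of-year of August 13, 2118: 225.
Day-of-year of September 22, 2150: 265.
2118 has 365 days, so 365 − 225 = 140 days remain in 2118.
Full years 2119–2149: 23 common + 8 leap = 23×365 + 8×366 = 11323 days.
Total: 140 + 11323 + 265 = 11728 days.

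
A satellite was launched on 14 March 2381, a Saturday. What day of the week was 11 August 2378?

Friday

Count forward from the earlier date (August 11, 2378) to the later (March 14, 2381):
August 11, 2378 → August 11, 2379: 365 days.
August 11, 2379 → August 11, 2380: 366 days (2380 is a leap year).
August 2380: 31 − 11 = 20 days remain.
Then September (30), October (31), November (30), December (31), January (31), February 2381 (28): 30 + 31 + 30 + 31 + 31 + 28 = 181 days.
March 1–14, 2381: 14 days.
Residual: 215 days.
Total: 946 days.
946 mod 7 = 1, so 1 day before Saturday is Friday.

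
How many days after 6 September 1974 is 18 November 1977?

1169

Day-of-year of September 6, 1974: 249.
Day-of-year of November 18, 1977: 322.
1974 has 365 days, so 365 − 249 = 116 days remain in 1974.
Full years: 1975: 365; 1976: 366. Sum = 731.
Total: 116 + 731 + 322 = 1169 days.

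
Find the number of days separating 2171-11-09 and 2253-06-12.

Day-of-year of November 9, 2171: 313.
Day-of-year of June 12, 2253: 163.
2171 has 365 days, so 365 − 313 = 52 days remain in 2171.
Full years 2172–2252: 61 common + 20 leap = 61×365 + 20×366 = 29585 days.
Total: 52 + 29585 + 163 = 29800 days.

29800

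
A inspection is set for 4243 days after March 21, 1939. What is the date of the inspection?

November 1, 1950

Count 4243 days after March 21, 1939:
From March 21, 1939 to March 21, 1950: 11 years, of which 3 contain a Feb 29 — 8×365 + 3×366 = 4018 days.
March 1950: 31 − 21 = 10 days remain.
Then April (30), May (31), June (30), July (31), August (31), September (30), October (31): 30 + 31 + 30 + 31 + 31 + 30 + 31 = 214 days.
November 1, 1950: 1 day.
Residual: 225 days.
Total: 4243 days.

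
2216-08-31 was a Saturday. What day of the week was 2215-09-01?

Count forward from the earlier date (September 1, 2215) to the later (August 31, 2216):
September 2215: 30 − 1 = 29 days remain.
Then 10 full months totalling 305 days.
August 1–31, 2216: 31 days.
Residual: 365 days.
Total: 365 days.
365 mod 7 = 1, so 1 day before Saturday is Friday.

Friday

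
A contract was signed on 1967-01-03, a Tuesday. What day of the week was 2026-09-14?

Monday

Day-of-year of January 3, 1967: 3.
Day-of-year of September 14, 2026: 257.
1967 has 365 days, so 365 − 3 = 362 days remain in 1967.
Full years 1968–2025: 43 common + 15 leap = 43×365 + 15×366 = 21185 days.
Total: 362 + 21185 + 257 = 21804 days.
21804 mod 7 = 6, so 6 days after Tuesday is Monday.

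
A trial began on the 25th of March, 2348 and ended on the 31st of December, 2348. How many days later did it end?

March 2348: 31 − 25 = 6 days remain.
Then April (30), May (31), June (30), July (31), August (31), September (30), October (31), November (30): 30 + 31 + 30 + 31 + 31 + 30 + 31 + 30 = 244 days.
December 1–31, 2348: 31 days.
Total: 6 + 244 + 31 = 281 days.

281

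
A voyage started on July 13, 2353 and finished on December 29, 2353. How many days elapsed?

169

July 2353: 31 − 13 = 18 days remain.
Then August (31), September (30), October (31), November (30): 31 + 30 + 31 + 30 = 122 days.
December 1–29, 2353: 29 days.
Total: 18 + 122 + 29 = 169 days.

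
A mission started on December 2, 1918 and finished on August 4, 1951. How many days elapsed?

11933

From December 2, 1918 to December 2, 1950: 32 years, of which 8 contain a Feb 29 — 24×365 + 8×366 = 11688 days.
December 1950: 31 − 2 = 29 days remain.
Then January (31), February 1951 (28), March (31), April (30), May (31), June (30), July (31): 31 + 28 + 31 + 30 + 31 + 30 + 31 = 212 days.
August 1–4, 1951: 4 days.
Residual: 245 days.
Total: 11933 days.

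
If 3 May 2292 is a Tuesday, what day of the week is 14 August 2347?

Thursday

Day-of-year of May 3, 2292: 124.
Day-of-year of August 14, 2347: 226.
2292 has 366 days, so 366 − 124 = 242 days remain in 2292.
Full years 2293–2346: 42 common + 12 leap = 42×365 + 12×366 = 19722 days.
Total: 242 + 19722 + 226 = 20190 days.
20190 mod 7 = 2, so 2 days after Tuesday is Thursday.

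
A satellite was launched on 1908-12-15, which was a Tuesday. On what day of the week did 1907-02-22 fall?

Count forward from the earlier date (February 22, 1907) to the later (December 15, 1908):
Day-of-year of February 22, 1907: 53.
Day-of-year of December 15, 1908: 350.
1907 has 365 days, so 365 − 53 = 312 days remain in 1907.
Total: 312 + 350 = 662 days.
662 mod 7 = 4, so 4 days before Tuesday is Friday.

Friday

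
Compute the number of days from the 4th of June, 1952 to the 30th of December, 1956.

1670

Day-of-year of June 4, 1952: 156.
Day-of-year of December 30, 1956: 365.
1952 has 366 days, so 366 − 156 = 210 days remain in 1952.
Full years: 1953: 365; 1954: 365; 1955: 365. Sum = 1095.
Total: 210 + 1095 + 365 = 1670 days.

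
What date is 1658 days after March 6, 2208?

September 19, 2212

Count 1658 days after March 6, 2208:
March 6, 2208 → March 6, 2209: 365 days.
March 6, 2209 → March 6, 2210: 365 days.
March 6, 2210 → March 6, 2211: 365 days.
March 6, 2211 → March 6, 2212: 366 days (2212 is a leap year).
March 2212: 31 − 6 = 25 days remain.
Then April (30), May (31), June (30), July (31), August (31): 30 + 31 + 30 + 31 + 31 = 153 days.
September 1–19, 2212: 19 days.
Residual: 197 days.
Total: 1658 days.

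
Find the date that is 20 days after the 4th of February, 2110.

the 24th of February, 2110

Count 20 days after February 4, 2110:
Within February 2110: 24 − 4 = 20 days.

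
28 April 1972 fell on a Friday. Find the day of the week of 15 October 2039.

From April 28, 1972 to April 28, 2039: 67 years, of which 16 contain a Feb 29 — 51×365 + 16×366 = 24471 days.
(2000 is a leap year (divisible by 400).)
April 2039: 30 − 28 = 2 days remain.
Then May (31), June (30), July (31), August (31), September (30): 31 + 30 + 31 + 31 + 30 = 153 days.
October 1–15, 2039: 15 days.
Residual: 170 days.
Total: 24641 days.
24641 mod 7 = 1, so 1 day after Friday is Saturday.

Saturday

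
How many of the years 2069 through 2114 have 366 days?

10

Years divisible by 4 in [2069, 2114]: 2072, 2076, 2080, 2084, 2088, 2092, 2096, 2100, 2104, 2108, 2112.
Of these, 2100 is divisible by 100 but not 400, so not leap.
Leap years: 11 − 1 = 10.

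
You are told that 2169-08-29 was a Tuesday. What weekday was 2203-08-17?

Wednesday

From August 29, 2169 to August 29, 2202: 33 years, of which 7 contain a Feb 29 — 26×365 + 7×366 = 12052 days.
(2200 is not a leap year (divisible by 100 but not 400).)
August 2202: 31 − 29 = 2 days remain.
Then 11 full months totalling 334 days.
August 1–17, 2203: 17 days.
Residual: 353 days.
Total: 12405 days.
12405 mod 7 = 1, so 1 day after Tuesday is Wednesday.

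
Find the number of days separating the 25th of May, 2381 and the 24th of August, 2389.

3013

Day-of-year of May 25, 2381: 145.
Day-of-year of August 24, 2389: 236.
2381 has 365 days, so 365 − 145 = 220 days remain in 2381.
Full years 2382–2388: 5 common + 2 leap = 5×365 + 2×366 = 2557 days.
Total: 220 + 2557 + 236 = 3013 days.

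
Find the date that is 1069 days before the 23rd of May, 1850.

the 19th of June, 1847

Count 1069 days before May 23, 1850:
Day-of-year of June 19, 1847: 170.
Day-of-year of May 23, 1850: 143.
1847 has 365 days, so 365 − 170 = 195 days remain in 1847.
Full years: 1848: 366; 1849: 365. Sum = 731.
Total: 195 + 731 + 143 = 1069 days.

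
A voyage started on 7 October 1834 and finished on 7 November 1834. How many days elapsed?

October 1834: 31 − 7 = 24 days remain.
November 1–7, 1834: 7 days.
Total: 24 + 7 = 31 days.

31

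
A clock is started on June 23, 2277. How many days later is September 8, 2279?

June 23, 2277 → June 23, 2278: 365 days.
June 23, 2278 → June 23, 2279: 365 days.
June 2279: 30 − 23 = 7 days remain.
Then July (31), August (31): 31 + 31 = 62 days.
September 1–8, 2279: 8 days.
Residual: 77 days.
Total: 807 days.

807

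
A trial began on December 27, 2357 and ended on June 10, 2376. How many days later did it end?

6740

From December 27, 2357 to December 27, 2375: 18 years, of which 4 contain a Feb 29 — 14×365 + 4×366 = 6574 days.
December 2375: 31 − 27 = 4 days remain.
Then January (31), February 2376 (29), March (31), April (30), May (31): 31 + 29 + 31 + 30 + 31 = 152 days.
June 1–10, 2376: 10 days.
Residual: 166 days.
Total: 6740 days.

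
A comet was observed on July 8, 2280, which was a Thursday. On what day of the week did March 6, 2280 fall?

Count forward from the earlier date (March 6, 2280) to the later (July 8, 2280):
March 2280: 31 − 6 = 25 days remain.
Then April (30), May (31), June (30): 30 + 31 + 30 = 91 days.
July 1–8, 2280: 8 days.
Total: 25 + 91 + 8 = 124 days.
124 mod 7 = 5, so 5 days before Thursday is Saturday.

Saturday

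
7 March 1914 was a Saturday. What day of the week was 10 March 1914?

Within March 1914: 10 − 7 = 3 days.
3 mod 7 = 3, so 3 days after Saturday is Tuesday.

Tuesday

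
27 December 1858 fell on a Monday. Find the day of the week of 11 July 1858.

Count forward from the earlier date (July 11, 1858) to the later (December 27, 1858):
July 1858: 31 − 11 = 20 days remain.
Then August (31), September (30), October (31), November (30): 31 + 30 + 31 + 30 = 122 days.
December 1–27, 1858: 27 days.
Total: 20 + 122 + 27 = 169 days.
169 mod 7 = 1, so 1 day before Monday is Sunday.

Sunday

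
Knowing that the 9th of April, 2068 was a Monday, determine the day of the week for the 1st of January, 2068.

Sunday

Count forward from the earlier date (January 1, 2068) to the later (April 9, 2068):
January 2068: 31 − 1 = 30 days remain.
Then February 2068 (29), March (31): 29 + 31 = 60 days.
April 1–9, 2068: 9 days.
Total: 30 + 60 + 9 = 99 days.
99 mod 7 = 1, so 1 day before Monday is Sunday.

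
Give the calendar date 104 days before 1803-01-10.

1802-09-28

Count 104 days before January 10, 1803:
Day-of-year of September 28, 1802: 271.
Day-of-year of January 10, 1803: 10.
1802 has 365 days, so 365 − 271 = 94 days remain in 1802.
Total: 94 + 10 = 104 days.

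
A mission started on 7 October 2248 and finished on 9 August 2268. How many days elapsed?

7246

Day-of-year of October 7, 2248: 281.
Day-of-year of August 9, 2268: 222.
2248 has 366 days, so 366 − 281 = 85 days remain in 2248.
Full years 2249–2267: 15 common + 4 leap = 15×365 + 4×366 = 6939 days.
Total: 85 + 6939 + 222 = 7246 days.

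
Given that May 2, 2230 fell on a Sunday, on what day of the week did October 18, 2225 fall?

Count forward from the earlier date (October 18, 2225) to the later (May 2, 2230):
October 18, 2225 → October 18, 2226: 365 days.
October 18, 2226 → October 18, 2227: 365 days.
October 18, 2227 → October 18, 2228: 366 days (2228 is a leap year).
October 18, 2228 → October 18, 2229: 365 days.
October 2229: 31 − 18 = 13 days remain.
Then November (30), December (31), January (31), February 2230 (28), March (31), April (30): 30 + 31 + 31 + 28 + 31 + 30 = 181 days.
May 1–2, 2230: 2 days.
Residual: 196 days.
Total: 1657 days.
1657 mod 7 = 5, so 5 days before Sunday is Tuesday.

Tuesday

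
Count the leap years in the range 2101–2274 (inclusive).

Years divisible by 4: 2104, 2108, …, 2272 — 43 in all.
Of these, 2200 is divisible by 100 but not 400, so not leap.
Leap years: 43 − 1 = 42.

42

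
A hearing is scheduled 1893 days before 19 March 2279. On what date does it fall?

11 January 2274

Count 1893 days before March 19, 2279:
Day-of-year of January 11, 2274: 11.
Day-of-year of March 19, 2279: 78.
2274 has 365 days, so 365 − 11 = 354 days remain in 2274.
Full years: 2275: 365; 2276: 366; 2277: 365; 2278: 365. Sum = 1461.
Total: 354 + 1461 + 78 = 1893 days.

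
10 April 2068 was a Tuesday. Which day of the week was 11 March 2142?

Sunday

Day-of-year of April 10, 2068: 101.
Day-of-year of March 11, 2142: 70.
2068 has 366 days, so 366 − 101 = 265 days remain in 2068.
Full years 2069–2141: 56 common + 17 leap = 56×365 + 17×366 = 26662 days.
Total: 265 + 26662 + 70 = 26997 days.
26997 mod 7 = 5, so 5 days after Tuesday is Sunday.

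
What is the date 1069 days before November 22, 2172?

December 19, 2169

Count 1069 days before November 22, 2172:
December 19, 2169 → December 19, 2170: 365 days.
December 19, 2170 → December 19, 2171: 365 days.
December 2171: 31 − 19 = 12 days remain.
Then 10 full months totalling 305 days.
November 1–22, 2172: 22 days.
Residual: 339 days.
Total: 1069 days.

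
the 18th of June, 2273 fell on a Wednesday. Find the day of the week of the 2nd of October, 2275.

June 2273: 30 − 18 = 12 days remain.
Then 27 full months totalling 822 days.
October 1–2, 2275: 2 days.
Total: 12 + 822 + 2 = 836 days.
836 mod 7 = 3, so 3 days after Wednesday is Saturday.

Saturday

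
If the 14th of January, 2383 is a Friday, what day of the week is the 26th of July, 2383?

January 2383: 31 − 14 = 17 days remain.
Then February 2383 (28), March (31), April (30), May (31), June (30): 28 + 31 + 30 + 31 + 30 = 150 days.
July 1–26, 2383: 26 days.
Total: 17 + 150 + 26 = 193 days.
193 mod 7 = 4, so 4 days after Friday is Tuesday.

Tuesday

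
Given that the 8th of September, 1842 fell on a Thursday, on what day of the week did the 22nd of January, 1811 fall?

Count forward from the earlier date (January 22, 1811) to the later (September 8, 1842):
From January 22, 1811 to January 22, 1842: 31 years, of which 8 contain a Feb 29 — 23×365 + 8×366 = 11323 days.
January 1842: 31 − 22 = 9 days remain.
Then February 1842 (28), March (31), April (30), May (31), June (30), July (31), August (31): 28 + 31 + 30 + 31 + 30 + 31 + 31 = 212 days.
September 1–8, 1842: 8 days.
Residual: 229 days.
Total: 11552 days.
11552 mod 7 = 2, so 2 days before Thursday is Tuesday.

Tuesday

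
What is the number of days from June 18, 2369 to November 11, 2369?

June 2369: 30 − 18 = 12 days remain.
Then July (31), August (31), September (30), October (31): 31 + 31 + 30 + 31 = 123 days.
November 1–11, 2369: 11 days.
Total: 12 + 123 + 11 = 146 days.

146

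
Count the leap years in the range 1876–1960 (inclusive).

Years divisible by 4: 1876, 1880, …, 1960 — 22 in all.
Of these, 1900 is divisible by 100 but not 400, so not leap.
Leap years: 22 − 1 = 21.

21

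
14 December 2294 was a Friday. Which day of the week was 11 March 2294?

Sunday

Count forward from the earlier date (March 11, 2294) to the later (December 14, 2294):
March 2294: 31 − 11 = 20 days remain.
Then April (30), May (31), June (30), July (31), August (31), September (30), October (31), November (30): 30 + 31 + 30 + 31 + 31 + 30 + 31 + 30 = 244 days.
December 1–14, 2294: 14 days.
Total: 20 + 244 + 14 = 278 days.
278 mod 7 = 5, so 5 days before Friday is Sunday.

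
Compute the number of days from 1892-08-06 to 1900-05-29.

From August 6, 1892 to August 6, 1899: 7 years, of which 1 contains a Feb 29 — 6×365 + 1×366 = 2556 days.
August 1899: 31 − 6 = 25 days remain.
Then September (30), October (31), November (30), December (31), January (31), February 1900 (28), March (31), April (30): 30 + 31 + 30 + 31 + 31 + 28 + 31 + 30 = 242 days.
May 1–29, 1900: 29 days.
Residual: 296 days.
Total: 2852 days.

2852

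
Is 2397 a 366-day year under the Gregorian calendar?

No

2397 is not a leap year.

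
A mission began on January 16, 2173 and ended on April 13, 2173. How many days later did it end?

January 2173: 31 − 16 = 15 days remain.
Then February 2173 (28), March (31): 28 + 31 = 59 days.
April 1–13, 2173: 13 days.
Total: 15 + 59 + 13 = 87 days.

87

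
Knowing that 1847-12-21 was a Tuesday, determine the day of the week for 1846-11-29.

Sunday

Count forward from the earlier date (November 29, 1846) to the later (December 21, 1847):
Day-of-year of November 29, 1846: 333.
Day-of-year of December 21, 1847: 355.
1846 has 365 days, so 365 − 333 = 32 days remain in 1846.
Total: 32 + 355 = 387 days.
387 mod 7 = 2, so 2 days before Tuesday is Sunday.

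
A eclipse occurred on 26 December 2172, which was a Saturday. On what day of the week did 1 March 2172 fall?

Count forward from the earlier date (March 1, 2172) to the later (December 26, 2172):
March 2172: 31 − 1 = 30 days remain.
Then April (30), May (31), June (30), July (31), August (31), September (30), October (31), November (30): 30 + 31 + 30 + 31 + 31 + 30 + 31 + 30 = 244 days.
December 1–26, 2172: 26 days.
Total: 30 + 244 + 26 = 300 days.
300 mod 7 = 6, so 6 days before Saturday is Sunday.

Sunday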